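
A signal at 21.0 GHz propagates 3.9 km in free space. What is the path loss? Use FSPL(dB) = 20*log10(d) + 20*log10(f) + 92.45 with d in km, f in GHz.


20*log10(3.9) = 11.82
20*log10(21.0) = 26.44
FSPL = 130.7 dB

130.7 dB


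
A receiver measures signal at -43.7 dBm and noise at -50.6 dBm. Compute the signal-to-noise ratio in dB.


SNR = -43.7 - (-50.6) = 6.9 dB

6.9 dB


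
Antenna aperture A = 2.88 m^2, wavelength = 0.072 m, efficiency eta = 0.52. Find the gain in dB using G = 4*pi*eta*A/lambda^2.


G_linear = 4*pi*0.52*2.88/0.072^2 = 3630.28
G_dB = 10*log10(3630.28) = 35.6 dB

35.6 dB


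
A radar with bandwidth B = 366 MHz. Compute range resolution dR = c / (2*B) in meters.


dR = 3e8 / (2 * 366000000.0) = 0.41 m

0.41 m


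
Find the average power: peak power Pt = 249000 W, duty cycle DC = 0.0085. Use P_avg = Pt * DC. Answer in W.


P_avg = 249000 * 0.0085 = 2116.5 W

2116.5 W


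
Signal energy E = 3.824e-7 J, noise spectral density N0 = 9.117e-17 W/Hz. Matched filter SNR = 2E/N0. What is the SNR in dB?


SNR_lin = 2 * 3.824e-7 / 9.117e-17 = 8.389e9
SNR_dB = 10*log10(8.389e9) = 99.2 dB

99.2 dB


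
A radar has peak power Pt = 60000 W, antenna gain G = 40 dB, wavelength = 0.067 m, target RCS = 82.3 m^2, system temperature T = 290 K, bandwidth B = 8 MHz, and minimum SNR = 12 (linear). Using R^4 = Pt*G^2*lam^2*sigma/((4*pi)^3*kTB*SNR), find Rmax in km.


G_lin = 10^(40/10) = 10000.0
R^4 = 60000 * 10000.0^2 * 0.067^2 * 82.3 / ((4*pi)^3 * 1.38e-23 * 290 * 8000000.0 * 12)
R^4 = 2.90752e21 m^4
R_max = (2.90752e21)^(1/4) = 232209.9 m = 232.2 km

232.2 km


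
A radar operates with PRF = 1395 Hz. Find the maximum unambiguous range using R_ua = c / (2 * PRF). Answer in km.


R_ua = 3e8 / (2 * 1395) = 107526.9 m = 107.5 km

107.5 km


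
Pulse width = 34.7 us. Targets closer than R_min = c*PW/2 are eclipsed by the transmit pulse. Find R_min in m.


R_min = 3e8 * 34.7e-6 / 2 = 5205.0 m

5205.0 m


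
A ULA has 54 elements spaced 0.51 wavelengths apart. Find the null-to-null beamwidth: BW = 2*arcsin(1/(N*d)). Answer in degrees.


1/(N*d) = 1/(54*0.51) = 0.036311
BW = 2*arcsin(0.036311) = 4.2 degrees

4.2 degrees


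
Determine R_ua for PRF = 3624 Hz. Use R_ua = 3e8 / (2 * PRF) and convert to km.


R_ua = 3e8 / (2 * 3624) = 41390.7 m = 41.4 km

41.4 km


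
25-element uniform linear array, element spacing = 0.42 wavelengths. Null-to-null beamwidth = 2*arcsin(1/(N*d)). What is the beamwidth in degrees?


1/(N*d) = 1/(25*0.42) = 0.095238
BW = 2*arcsin(0.095238) = 10.9 degrees

10.9 degrees


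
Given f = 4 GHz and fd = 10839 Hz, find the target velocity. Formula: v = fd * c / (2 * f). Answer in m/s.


v = 10839 * 3e8 / (2 * 4000000000.0) = 406.5 m/s

406.5 m/s


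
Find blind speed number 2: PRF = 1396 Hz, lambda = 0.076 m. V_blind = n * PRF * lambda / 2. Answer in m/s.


V_blind = 2 * 1396 * 0.076 / 2 = 106.1 m/s

106.1 m/s


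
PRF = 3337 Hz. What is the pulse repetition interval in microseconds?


PRI = 1/3337 = 0.0002996704 s = 299.7 us

299.7 us


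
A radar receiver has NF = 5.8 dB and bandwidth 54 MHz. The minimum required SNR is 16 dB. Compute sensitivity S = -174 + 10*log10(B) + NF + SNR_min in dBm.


10*log10(54000000.0) = 77.32
S = -174 + 77.32 + 5.8 + 16 = -74.9 dBm

-74.9 dBm


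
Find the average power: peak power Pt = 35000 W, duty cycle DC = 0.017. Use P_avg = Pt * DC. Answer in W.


P_avg = 35000 * 0.017 = 595.0 W

595.0 W


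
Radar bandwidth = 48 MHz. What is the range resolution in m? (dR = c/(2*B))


dR = 3e8 / (2 * 48000000.0) = 3.13 m

3.13 m


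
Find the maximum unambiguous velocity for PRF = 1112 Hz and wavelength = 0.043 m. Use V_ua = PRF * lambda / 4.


V_ua = 1112 * 0.043 / 4 = 12.0 m/s

12.0 m/s


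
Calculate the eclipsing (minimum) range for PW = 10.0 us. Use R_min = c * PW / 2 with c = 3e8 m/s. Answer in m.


R_min = 3e8 * 10.0e-6 / 2 = 1500.0 m

1500.0 m


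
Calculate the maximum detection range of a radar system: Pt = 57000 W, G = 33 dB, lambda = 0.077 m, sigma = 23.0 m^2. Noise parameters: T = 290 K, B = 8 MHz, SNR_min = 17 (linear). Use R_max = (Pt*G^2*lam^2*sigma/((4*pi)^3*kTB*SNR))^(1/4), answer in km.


G_lin = 10^(33/10) = 1995.262315
R^4 = 57000 * 1995.262315^2 * 0.077^2 * 23.0 / ((4*pi)^3 * 1.38e-23 * 290 * 8000000.0 * 17)
R^4 = 2.86509e19 m^4
R_max = (2.86509e19)^(1/4) = 73161.8 m = 73.2 km

73.2 km


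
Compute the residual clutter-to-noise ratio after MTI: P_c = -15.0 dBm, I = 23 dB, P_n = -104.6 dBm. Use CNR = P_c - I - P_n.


CNR = -15.0 - 23 - (-104.6) = 66.6 dB

66.6 dB


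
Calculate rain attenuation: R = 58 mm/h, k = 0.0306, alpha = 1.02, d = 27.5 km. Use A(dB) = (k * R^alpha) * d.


gamma = 0.0306 * 58^1.02 = 1.924943 dB/km
A = 1.924943 * 27.5 = 52.94 dB

52.94 dB


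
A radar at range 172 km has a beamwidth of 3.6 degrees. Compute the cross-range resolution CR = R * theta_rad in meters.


BW_rad = 0.062831853
CR = 172000 * 0.062831853 = 10807.1 m

10807.1 m


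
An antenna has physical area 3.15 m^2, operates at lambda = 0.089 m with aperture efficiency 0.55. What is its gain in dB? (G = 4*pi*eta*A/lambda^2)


G_linear = 4*pi*0.55*3.15/0.089^2 = 2748.55
G_dB = 10*log10(2748.55) = 34.4 dB

34.4 dB


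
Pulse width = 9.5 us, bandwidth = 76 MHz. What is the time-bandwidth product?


TBP = 9.5 * 76 = 722.0

722.0


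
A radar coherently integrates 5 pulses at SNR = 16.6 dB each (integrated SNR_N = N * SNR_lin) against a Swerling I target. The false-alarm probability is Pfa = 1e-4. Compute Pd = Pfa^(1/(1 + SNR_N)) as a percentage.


SNR_lin = 10^(16.6/10) = 45.70882
SNR_N = 5 * 45.70882 = 228.5441
1/(1 + SNR_N) = 1/229.5441 = 0.0043565
Pd = (1e-4)^0.0043565 = 0.96067
Pd = 96.1%

96.1%


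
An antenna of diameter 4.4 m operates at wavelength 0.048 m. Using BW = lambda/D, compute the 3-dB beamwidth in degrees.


BW_rad = 0.048 / 4.4 = 0.010909
BW_deg = 0.63 degrees

0.63 degrees


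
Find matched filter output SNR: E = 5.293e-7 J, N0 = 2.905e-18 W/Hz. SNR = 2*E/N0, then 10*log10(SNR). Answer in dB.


SNR_lin = 2 * 5.293e-7 / 2.905e-18 = 3.644e11
SNR_dB = 10*log10(3.644e11) = 115.6 dB

115.6 dB


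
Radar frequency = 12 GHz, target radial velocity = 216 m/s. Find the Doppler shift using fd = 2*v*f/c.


fd = 2 * 216 * 12000000000.0 / 3e8 = 17280.0 Hz

17280.0 Hz


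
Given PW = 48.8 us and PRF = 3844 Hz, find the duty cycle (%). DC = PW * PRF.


DC = 48.8e-6 * 3844 * 100 = 18.76%

18.76%


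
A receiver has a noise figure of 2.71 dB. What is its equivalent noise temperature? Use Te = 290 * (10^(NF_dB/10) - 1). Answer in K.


NF_lin = 10^(2.71/10) = 1.86638
Te = 290 * (1.86638 - 1) = 251.3 K

251.3 K


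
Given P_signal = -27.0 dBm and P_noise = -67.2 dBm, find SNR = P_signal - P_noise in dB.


SNR = -27.0 - (-67.2) = 40.2 dB

40.2 dB


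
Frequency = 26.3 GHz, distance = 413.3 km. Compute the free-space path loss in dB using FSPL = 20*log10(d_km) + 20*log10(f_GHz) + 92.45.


20*log10(413.3) = 52.33
20*log10(26.3) = 28.4
FSPL = 173.2 dB

173.2 dB


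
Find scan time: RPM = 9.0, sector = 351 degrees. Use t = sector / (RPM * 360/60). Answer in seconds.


t = 351 / (9.0 * 360) * 60 = 6.5 s

6.5 s


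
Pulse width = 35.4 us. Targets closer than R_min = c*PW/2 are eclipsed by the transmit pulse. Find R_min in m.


R_min = 3e8 * 35.4e-6 / 2 = 5310.0 m

5310.0 m


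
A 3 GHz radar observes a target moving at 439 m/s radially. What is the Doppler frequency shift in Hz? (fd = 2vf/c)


fd = 2 * 439 * 3000000000.0 / 3e8 = 8780.0 Hz

8780.0 Hz


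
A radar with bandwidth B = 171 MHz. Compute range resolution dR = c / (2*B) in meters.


dR = 3e8 / (2 * 171000000.0) = 0.88 m

0.88 m


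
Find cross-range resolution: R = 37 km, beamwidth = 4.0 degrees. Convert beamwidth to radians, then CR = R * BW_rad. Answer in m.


BW_rad = 0.06981317
CR = 37000 * 0.06981317 = 2583.1 m

2583.1 m


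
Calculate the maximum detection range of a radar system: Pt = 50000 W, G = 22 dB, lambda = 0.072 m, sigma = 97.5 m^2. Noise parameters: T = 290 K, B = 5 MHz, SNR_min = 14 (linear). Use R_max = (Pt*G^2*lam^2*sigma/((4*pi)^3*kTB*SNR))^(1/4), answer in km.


G_lin = 10^(22/10) = 158.489319
R^4 = 50000 * 158.489319^2 * 0.072^2 * 97.5 / ((4*pi)^3 * 1.38e-23 * 290 * 5000000.0 * 14)
R^4 = 1.14192e18 m^4
R_max = (1.14192e18)^(1/4) = 32689.5 m = 32.7 km

32.7 km


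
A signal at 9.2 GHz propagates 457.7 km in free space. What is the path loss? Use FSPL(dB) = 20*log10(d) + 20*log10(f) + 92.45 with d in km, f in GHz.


20*log10(457.7) = 53.21
20*log10(9.2) = 19.28
FSPL = 164.9 dB

164.9 dB


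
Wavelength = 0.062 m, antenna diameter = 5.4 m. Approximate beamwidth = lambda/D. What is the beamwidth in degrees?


BW_rad = 0.062 / 5.4 = 0.011481
BW_deg = 0.66 degrees

0.66 degrees


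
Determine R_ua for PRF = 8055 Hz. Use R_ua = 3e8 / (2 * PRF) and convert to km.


R_ua = 3e8 / (2 * 8055) = 18622.0 m = 18.6 km

18.6 km


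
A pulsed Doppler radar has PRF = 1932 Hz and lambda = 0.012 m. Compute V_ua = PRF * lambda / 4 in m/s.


V_ua = 1932 * 0.012 / 4 = 5.8 m/s

5.8 m/s


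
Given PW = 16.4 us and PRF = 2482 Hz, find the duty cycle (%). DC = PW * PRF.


DC = 16.4e-6 * 2482 * 100 = 4.07%

4.07%


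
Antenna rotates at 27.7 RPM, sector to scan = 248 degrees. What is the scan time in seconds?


t = 248 / (27.7 * 360) * 60 = 1.49 s

1.49 s


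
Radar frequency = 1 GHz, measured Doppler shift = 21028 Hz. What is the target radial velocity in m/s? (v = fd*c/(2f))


v = 21028 * 3e8 / (2 * 1000000000.0) = 3154.2 m/s

3154.2 m/s


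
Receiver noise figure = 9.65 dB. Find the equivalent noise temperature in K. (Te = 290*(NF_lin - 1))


NF_lin = 10^(9.65/10) = 9.225714
Te = 290 * (9.225714 - 1) = 2385.5 K

2385.5 K


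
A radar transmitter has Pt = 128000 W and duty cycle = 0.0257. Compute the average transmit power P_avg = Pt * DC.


P_avg = 128000 * 0.0257 = 3289.6 W

3289.6 W


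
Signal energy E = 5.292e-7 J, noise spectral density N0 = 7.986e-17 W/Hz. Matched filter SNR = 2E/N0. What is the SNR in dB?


SNR_lin = 2 * 5.292e-7 / 7.986e-17 = 1.325e10
SNR_dB = 10*log10(1.325e10) = 101.2 dB

101.2 dB


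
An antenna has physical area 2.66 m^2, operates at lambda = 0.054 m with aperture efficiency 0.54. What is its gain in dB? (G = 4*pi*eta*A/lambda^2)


G_linear = 4*pi*0.54*2.66/0.054^2 = 6190.1
G_dB = 10*log10(6190.1) = 37.9 dB

37.9 dB


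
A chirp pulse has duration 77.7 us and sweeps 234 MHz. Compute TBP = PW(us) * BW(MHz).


TBP = 77.7 * 234 = 18181.8

18181.8


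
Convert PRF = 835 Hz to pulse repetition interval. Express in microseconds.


PRI = 1/835 = 0.0011976048 s = 1197.6 us

1197.6 us


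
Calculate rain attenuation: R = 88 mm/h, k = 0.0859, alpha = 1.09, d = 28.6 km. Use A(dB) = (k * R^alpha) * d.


gamma = 0.0859 * 88^1.09 = 11.310434 dB/km
A = 11.310434 * 28.6 = 323.48 dB

323.48 dB


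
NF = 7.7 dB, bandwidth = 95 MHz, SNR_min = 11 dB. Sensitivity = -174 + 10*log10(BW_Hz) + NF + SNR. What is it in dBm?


10*log10(95000000.0) = 79.78
S = -174 + 79.78 + 7.7 + 11 = -75.5 dBm

-75.5 dBm


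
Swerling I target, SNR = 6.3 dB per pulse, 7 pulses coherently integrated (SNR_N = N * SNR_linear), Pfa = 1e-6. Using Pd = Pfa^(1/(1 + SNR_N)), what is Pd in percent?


SNR_lin = 10^(6.3/10) = 4.2658
SNR_N = 7 * 4.2658 = 29.8606
1/(1 + SNR_N) = 1/30.8606 = 0.0324038
Pd = (1e-6)^0.0324038 = 0.63911
Pd = 63.9%

63.9%


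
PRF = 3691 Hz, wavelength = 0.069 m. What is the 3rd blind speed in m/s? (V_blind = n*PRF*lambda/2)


V_blind = 3 * 3691 * 0.069 / 2 = 382.0 m/s

382.0 m/s


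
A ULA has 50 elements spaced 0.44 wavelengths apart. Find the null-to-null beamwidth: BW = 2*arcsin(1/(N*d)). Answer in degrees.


1/(N*d) = 1/(50*0.44) = 0.045455
BW = 2*arcsin(0.045455) = 5.2 degrees

5.2 degrees


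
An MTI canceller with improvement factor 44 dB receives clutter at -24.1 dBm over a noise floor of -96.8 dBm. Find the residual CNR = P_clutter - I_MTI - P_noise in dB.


CNR = -24.1 - 44 - (-96.8) = 28.7 dB

28.7 dB


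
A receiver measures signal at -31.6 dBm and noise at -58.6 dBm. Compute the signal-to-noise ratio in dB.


SNR = -31.6 - (-58.6) = 27.0 dB

27.0 dB


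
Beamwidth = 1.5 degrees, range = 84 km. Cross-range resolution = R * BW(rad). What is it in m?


BW_rad = 0.026179939
CR = 84000 * 0.026179939 = 2199.1 m

2199.1 m


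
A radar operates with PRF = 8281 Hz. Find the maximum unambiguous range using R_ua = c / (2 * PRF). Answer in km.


R_ua = 3e8 / (2 * 8281) = 18113.8 m = 18.1 km

18.1 km


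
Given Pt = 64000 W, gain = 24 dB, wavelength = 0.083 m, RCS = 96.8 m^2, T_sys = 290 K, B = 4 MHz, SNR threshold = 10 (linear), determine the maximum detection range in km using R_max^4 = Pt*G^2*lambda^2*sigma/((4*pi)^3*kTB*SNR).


G_lin = 10^(24/10) = 251.188643
R^4 = 64000 * 251.188643^2 * 0.083^2 * 96.8 / ((4*pi)^3 * 1.38e-23 * 290 * 4000000.0 * 10)
R^4 = 8.47705e18 m^4
R_max = (8.47705e18)^(1/4) = 53958.7 m = 54.0 km

54.0 km


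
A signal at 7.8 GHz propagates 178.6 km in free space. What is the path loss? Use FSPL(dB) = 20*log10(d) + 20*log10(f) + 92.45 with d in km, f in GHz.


20*log10(178.6) = 45.04
20*log10(7.8) = 17.84
FSPL = 155.3 dB

155.3 dB


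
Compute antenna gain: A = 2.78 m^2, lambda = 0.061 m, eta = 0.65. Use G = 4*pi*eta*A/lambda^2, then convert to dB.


G_linear = 4*pi*0.65*2.78/0.061^2 = 6102.51
G_dB = 10*log10(6102.51) = 37.9 dB

37.9 dB


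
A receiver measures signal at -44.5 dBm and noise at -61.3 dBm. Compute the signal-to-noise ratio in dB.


SNR = -44.5 - (-61.3) = 16.8 dB

16.8 dB


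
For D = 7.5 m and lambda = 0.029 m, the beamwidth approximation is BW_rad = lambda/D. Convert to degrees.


BW_rad = 0.029 / 7.5 = 0.003867
BW_deg = 0.22 degrees

0.22 degrees


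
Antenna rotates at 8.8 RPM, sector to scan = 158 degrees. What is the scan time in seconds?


t = 158 / (8.8 * 360) * 60 = 2.99 s

2.99 s


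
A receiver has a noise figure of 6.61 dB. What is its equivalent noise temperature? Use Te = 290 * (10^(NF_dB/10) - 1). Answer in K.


NF_lin = 10^(6.61/10) = 4.581419
Te = 290 * (4.581419 - 1) = 1038.6 K

1038.6 K


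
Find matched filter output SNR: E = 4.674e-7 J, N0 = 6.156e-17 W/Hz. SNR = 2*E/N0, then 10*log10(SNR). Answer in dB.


SNR_lin = 2 * 4.674e-7 / 6.156e-17 = 1.519e10
SNR_dB = 10*log10(1.519e10) = 101.8 dB

101.8 dB


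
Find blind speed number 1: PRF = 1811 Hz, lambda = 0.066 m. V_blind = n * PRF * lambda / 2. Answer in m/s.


V_blind = 1 * 1811 * 0.066 / 2 = 59.8 m/s

59.8 m/s


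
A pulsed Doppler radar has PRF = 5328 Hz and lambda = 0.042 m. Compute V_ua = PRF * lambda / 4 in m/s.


V_ua = 5328 * 0.042 / 4 = 55.9 m/s

55.9 m/s


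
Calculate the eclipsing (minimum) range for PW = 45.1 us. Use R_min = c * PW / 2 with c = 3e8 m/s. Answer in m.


R_min = 3e8 * 45.1e-6 / 2 = 6765.0 m

6765.0 m


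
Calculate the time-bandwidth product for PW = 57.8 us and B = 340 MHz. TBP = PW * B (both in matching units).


TBP = 57.8 * 340 = 19652.0

19652.0


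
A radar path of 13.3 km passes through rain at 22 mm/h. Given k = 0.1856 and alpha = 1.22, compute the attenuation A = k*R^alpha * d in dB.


gamma = 0.1856 * 22^1.22 = 8.059974 dB/km
A = 8.059974 * 13.3 = 107.2 dB

107.2 dB


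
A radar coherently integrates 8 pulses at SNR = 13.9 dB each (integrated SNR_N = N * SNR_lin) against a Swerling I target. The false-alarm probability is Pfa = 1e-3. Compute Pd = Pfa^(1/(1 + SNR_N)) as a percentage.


SNR_lin = 10^(13.9/10) = 24.54709
SNR_N = 8 * 24.54709 = 196.37672
1/(1 + SNR_N) = 1/197.37672 = 0.0050665
Pd = (1e-3)^0.0050665 = 0.96561
Pd = 96.6%

96.6%


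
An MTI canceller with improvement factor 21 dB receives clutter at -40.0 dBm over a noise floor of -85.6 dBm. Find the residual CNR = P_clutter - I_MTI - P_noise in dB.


CNR = -40.0 - 21 - (-85.6) = 24.6 dB

24.6 dB


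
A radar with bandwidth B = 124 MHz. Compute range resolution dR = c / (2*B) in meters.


dR = 3e8 / (2 * 124000000.0) = 1.21 m

1.21 m


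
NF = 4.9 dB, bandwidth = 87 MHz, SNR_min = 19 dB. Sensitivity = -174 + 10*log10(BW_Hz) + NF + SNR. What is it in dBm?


10*log10(87000000.0) = 79.4
S = -174 + 79.4 + 4.9 + 19 = -70.7 dBm

-70.7 dBm


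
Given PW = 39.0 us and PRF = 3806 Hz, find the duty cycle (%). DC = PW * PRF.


DC = 39.0e-6 * 3806 * 100 = 14.84%

14.84%


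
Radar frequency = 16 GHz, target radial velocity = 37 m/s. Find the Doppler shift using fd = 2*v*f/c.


fd = 2 * 37 * 16000000000.0 / 3e8 = 3946.7 Hz

3946.7 Hz


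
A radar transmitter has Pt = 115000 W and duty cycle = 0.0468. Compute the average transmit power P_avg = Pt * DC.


P_avg = 115000 * 0.0468 = 5382.0 W

5382.0 W


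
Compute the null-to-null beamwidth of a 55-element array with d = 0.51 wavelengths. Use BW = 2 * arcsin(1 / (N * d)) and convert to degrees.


1/(N*d) = 1/(55*0.51) = 0.035651
BW = 2*arcsin(0.035651) = 4.1 degrees

4.1 degrees


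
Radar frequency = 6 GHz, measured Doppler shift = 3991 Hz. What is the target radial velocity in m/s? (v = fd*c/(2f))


v = 3991 * 3e8 / (2 * 6000000000.0) = 99.8 m/s

99.8 m/s


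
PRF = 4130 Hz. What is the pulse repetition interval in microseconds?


PRI = 1/4130 = 0.0002421308 s = 242.1 us

242.1 us


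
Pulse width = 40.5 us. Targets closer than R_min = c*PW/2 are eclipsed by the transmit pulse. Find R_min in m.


R_min = 3e8 * 40.5e-6 / 2 = 6075.0 m

6075.0 m


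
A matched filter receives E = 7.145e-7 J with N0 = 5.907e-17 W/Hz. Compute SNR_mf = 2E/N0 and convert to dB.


SNR_lin = 2 * 7.145e-7 / 5.907e-17 = 2.419e10
SNR_dB = 10*log10(2.419e10) = 103.8 dB

103.8 dB


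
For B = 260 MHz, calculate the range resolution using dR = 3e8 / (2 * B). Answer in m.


dR = 3e8 / (2 * 260000000.0) = 0.58 m

0.58 m


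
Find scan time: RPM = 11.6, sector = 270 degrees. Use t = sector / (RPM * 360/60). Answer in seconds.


t = 270 / (11.6 * 360) * 60 = 3.88 s

3.88 s


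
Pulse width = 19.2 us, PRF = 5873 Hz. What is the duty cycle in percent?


DC = 19.2e-6 * 5873 * 100 = 11.28%

11.28%


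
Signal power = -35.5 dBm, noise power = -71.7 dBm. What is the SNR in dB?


SNR = -35.5 - (-71.7) = 36.2 dB

36.2 dB


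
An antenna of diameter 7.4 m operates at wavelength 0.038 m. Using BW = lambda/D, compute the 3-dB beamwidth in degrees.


BW_rad = 0.038 / 7.4 = 0.005135
BW_deg = 0.29 degrees

0.29 degrees


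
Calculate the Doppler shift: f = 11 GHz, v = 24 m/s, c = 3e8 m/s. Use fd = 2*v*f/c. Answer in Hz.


fd = 2 * 24 * 11000000000.0 / 3e8 = 1760.0 Hz

1760.0 Hz


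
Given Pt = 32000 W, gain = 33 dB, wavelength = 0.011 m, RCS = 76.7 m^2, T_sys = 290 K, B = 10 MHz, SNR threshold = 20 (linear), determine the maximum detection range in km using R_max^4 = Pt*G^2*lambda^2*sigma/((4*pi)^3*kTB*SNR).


G_lin = 10^(33/10) = 1995.262315
R^4 = 32000 * 1995.262315^2 * 0.011^2 * 76.7 / ((4*pi)^3 * 1.38e-23 * 290 * 10000000.0 * 20)
R^4 = 7.44379e17 m^4
R_max = (7.44379e17)^(1/4) = 29373.0 m = 29.4 km

29.4 km


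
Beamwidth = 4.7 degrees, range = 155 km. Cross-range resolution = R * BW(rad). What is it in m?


BW_rad = 0.082030475
CR = 155000 * 0.082030475 = 12714.7 m

12714.7 m


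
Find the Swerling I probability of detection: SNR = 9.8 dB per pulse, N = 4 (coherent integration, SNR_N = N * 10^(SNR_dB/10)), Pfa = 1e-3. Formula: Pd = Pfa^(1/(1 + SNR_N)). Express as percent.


SNR_lin = 10^(9.8/10) = 9.54993
SNR_N = 4 * 9.54993 = 38.19972
1/(1 + SNR_N) = 1/39.19972 = 0.0255104
Pd = (1e-3)^0.0255104 = 0.83843
Pd = 83.8%

83.8%


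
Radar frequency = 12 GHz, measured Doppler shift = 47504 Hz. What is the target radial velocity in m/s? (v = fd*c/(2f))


v = 47504 * 3e8 / (2 * 12000000000.0) = 593.8 m/s

593.8 m/s


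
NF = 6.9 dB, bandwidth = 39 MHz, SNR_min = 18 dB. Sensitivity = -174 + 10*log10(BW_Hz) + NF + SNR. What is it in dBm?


10*log10(39000000.0) = 75.91
S = -174 + 75.91 + 6.9 + 18 = -73.2 dBm

-73.2 dBm


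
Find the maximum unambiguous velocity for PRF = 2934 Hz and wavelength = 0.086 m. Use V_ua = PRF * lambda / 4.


V_ua = 2934 * 0.086 / 4 = 63.1 m/s

63.1 m/s


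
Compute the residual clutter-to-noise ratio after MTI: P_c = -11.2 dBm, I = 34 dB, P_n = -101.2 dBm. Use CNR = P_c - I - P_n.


CNR = -11.2 - 34 - (-101.2) = 56.0 dB

56.0 dB


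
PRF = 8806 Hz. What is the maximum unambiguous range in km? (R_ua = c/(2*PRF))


R_ua = 3e8 / (2 * 8806) = 17033.8 m = 17.0 km

17.0 km


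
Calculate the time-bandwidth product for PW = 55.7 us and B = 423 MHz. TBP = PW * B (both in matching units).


TBP = 55.7 * 423 = 23561.1

23561.1


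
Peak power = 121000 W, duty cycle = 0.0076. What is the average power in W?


P_avg = 121000 * 0.0076 = 919.6 W

919.6 W


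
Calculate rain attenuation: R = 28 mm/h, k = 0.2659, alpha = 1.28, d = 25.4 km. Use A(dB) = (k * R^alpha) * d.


gamma = 0.2659 * 28^1.28 = 18.926949 dB/km
A = 18.926949 * 25.4 = 480.74 dB

480.74 dB


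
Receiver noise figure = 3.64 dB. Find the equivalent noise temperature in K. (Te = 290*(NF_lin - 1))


NF_lin = 10^(3.64/10) = 2.312065
Te = 290 * (2.312065 - 1) = 380.5 K

380.5 K


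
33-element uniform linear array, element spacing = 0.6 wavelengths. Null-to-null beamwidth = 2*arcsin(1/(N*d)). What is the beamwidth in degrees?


1/(N*d) = 1/(33*0.6) = 0.050505
BW = 2*arcsin(0.050505) = 5.8 degrees

5.8 degrees


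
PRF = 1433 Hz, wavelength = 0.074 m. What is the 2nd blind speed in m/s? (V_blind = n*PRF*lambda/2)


V_blind = 2 * 1433 * 0.074 / 2 = 106.0 m/s

106.0 m/s


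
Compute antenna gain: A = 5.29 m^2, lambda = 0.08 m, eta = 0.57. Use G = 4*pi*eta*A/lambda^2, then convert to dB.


G_linear = 4*pi*0.57*5.29/0.08^2 = 5920.53
G_dB = 10*log10(5920.53) = 37.7 dB

37.7 dB


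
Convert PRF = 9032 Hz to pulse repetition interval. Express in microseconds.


PRI = 1/9032 = 0.0001107174 s = 110.7 us

110.7 us


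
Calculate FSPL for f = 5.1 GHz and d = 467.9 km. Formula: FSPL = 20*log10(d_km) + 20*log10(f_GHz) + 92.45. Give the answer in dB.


20*log10(467.9) = 53.4
20*log10(5.1) = 14.15
FSPL = 160.0 dB

160.0 dB


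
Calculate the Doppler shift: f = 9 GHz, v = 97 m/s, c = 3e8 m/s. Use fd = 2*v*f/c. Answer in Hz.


fd = 2 * 97 * 9000000000.0 / 3e8 = 5820.0 Hz

5820.0 Hz


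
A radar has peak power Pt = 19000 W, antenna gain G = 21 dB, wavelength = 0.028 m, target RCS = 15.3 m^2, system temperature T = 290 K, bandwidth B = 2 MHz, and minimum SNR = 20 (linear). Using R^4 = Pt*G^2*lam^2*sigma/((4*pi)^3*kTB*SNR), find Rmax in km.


G_lin = 10^(21/10) = 125.892541
R^4 = 19000 * 125.892541^2 * 0.028^2 * 15.3 / ((4*pi)^3 * 1.38e-23 * 290 * 2000000.0 * 20)
R^4 = 1.13709e16 m^4
R_max = (1.13709e16)^(1/4) = 10326.4 m = 10.3 km

10.3 km


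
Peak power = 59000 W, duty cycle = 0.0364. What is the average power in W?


P_avg = 59000 * 0.0364 = 2147.6 W

2147.6 W


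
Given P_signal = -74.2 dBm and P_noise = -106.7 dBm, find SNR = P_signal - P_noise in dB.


SNR = -74.2 - (-106.7) = 32.5 dB

32.5 dB


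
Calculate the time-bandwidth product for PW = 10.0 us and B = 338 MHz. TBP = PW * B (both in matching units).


TBP = 10.0 * 338 = 3380.0

3380.0


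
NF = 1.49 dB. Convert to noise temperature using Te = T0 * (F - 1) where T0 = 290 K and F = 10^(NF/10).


NF_lin = 10^(1.49/10) = 1.409289
Te = 290 * (1.409289 - 1) = 118.7 K

118.7 K


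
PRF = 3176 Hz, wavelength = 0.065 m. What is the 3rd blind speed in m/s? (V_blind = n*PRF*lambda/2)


V_blind = 3 * 3176 * 0.065 / 2 = 309.7 m/s

309.7 m/s


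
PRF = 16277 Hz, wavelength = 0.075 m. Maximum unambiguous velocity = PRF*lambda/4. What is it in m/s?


V_ua = 16277 * 0.075 / 4 = 305.2 m/s

305.2 m/s


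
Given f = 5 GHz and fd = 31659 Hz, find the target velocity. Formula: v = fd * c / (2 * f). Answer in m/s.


v = 31659 * 3e8 / (2 * 5000000000.0) = 949.8 m/s

949.8 m/s


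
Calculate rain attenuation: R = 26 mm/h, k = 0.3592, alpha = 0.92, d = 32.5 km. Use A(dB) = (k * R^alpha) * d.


gamma = 0.3592 * 26^0.92 = 7.196342 dB/km
A = 7.196342 * 32.5 = 233.88 dB

233.88 dB


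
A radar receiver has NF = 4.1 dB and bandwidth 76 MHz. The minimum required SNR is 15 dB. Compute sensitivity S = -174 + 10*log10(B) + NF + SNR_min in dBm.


10*log10(76000000.0) = 78.81
S = -174 + 78.81 + 4.1 + 15 = -76.1 dBm

-76.1 dBm


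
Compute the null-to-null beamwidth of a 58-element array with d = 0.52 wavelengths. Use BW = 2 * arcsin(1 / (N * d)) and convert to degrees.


1/(N*d) = 1/(58*0.52) = 0.033156
BW = 2*arcsin(0.033156) = 3.8 degrees

3.8 degrees


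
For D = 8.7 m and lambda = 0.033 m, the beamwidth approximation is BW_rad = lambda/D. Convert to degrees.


BW_rad = 0.033 / 8.7 = 0.003793
BW_deg = 0.22 degrees

0.22 degrees


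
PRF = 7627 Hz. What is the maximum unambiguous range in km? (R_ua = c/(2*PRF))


R_ua = 3e8 / (2 * 7627) = 19667.0 m = 19.7 km

19.7 km


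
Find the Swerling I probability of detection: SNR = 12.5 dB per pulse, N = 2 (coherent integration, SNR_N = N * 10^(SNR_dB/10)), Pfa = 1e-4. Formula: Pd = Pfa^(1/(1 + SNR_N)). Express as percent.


SNR_lin = 10^(12.5/10) = 17.78279
SNR_N = 2 * 17.78279 = 35.56558
1/(1 + SNR_N) = 1/36.56558 = 0.0273481
Pd = (1e-4)^0.0273481 = 0.77733
Pd = 77.7%

77.7%


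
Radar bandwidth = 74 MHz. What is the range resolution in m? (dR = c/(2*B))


dR = 3e8 / (2 * 74000000.0) = 2.03 m

2.03 m


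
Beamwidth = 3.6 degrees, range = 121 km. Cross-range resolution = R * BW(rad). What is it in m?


BW_rad = 0.062831853
CR = 121000 * 0.062831853 = 7602.7 m

7602.7 m


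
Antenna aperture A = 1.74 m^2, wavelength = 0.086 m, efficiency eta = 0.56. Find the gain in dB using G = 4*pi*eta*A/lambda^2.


G_linear = 4*pi*0.56*1.74/0.086^2 = 1655.58
G_dB = 10*log10(1655.58) = 32.2 dB

32.2 dB


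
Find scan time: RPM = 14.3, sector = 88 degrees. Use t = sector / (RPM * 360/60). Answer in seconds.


t = 88 / (14.3 * 360) * 60 = 1.03 s

1.03 s


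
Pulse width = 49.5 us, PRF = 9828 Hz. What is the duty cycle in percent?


DC = 49.5e-6 * 9828 * 100 = 48.65%

48.65%


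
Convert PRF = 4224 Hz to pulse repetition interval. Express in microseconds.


PRI = 1/4224 = 0.0002367424 s = 236.7 us

236.7 us


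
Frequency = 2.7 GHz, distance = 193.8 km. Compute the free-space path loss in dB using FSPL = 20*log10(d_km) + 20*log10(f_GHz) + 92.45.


20*log10(193.8) = 45.75
20*log10(2.7) = 8.63
FSPL = 146.8 dB

146.8 dB


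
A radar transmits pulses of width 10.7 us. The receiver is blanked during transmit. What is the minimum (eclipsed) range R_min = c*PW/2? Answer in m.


R_min = 3e8 * 10.7e-6 / 2 = 1605.0 m

1605.0 m


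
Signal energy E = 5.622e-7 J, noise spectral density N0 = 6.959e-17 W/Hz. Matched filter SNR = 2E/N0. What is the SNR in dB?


SNR_lin = 2 * 5.622e-7 / 6.959e-17 = 1.616e10
SNR_dB = 10*log10(1.616e10) = 102.1 dB

102.1 dB


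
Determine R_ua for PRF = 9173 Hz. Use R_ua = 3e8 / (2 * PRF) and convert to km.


R_ua = 3e8 / (2 * 9173) = 16352.3 m = 16.4 km

16.4 km


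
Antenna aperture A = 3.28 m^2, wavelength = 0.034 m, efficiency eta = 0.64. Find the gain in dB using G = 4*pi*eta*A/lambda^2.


G_linear = 4*pi*0.64*3.28/0.034^2 = 22819.49
G_dB = 10*log10(22819.49) = 43.6 dB

43.6 dB


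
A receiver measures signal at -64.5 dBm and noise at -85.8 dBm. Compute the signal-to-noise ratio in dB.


SNR = -64.5 - (-85.8) = 21.3 dB

21.3 dB


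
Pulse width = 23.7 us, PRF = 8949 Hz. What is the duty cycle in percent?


DC = 23.7e-6 * 8949 * 100 = 21.21%

21.21%


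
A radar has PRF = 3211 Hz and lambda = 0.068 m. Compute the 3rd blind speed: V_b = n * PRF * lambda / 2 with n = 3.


V_blind = 3 * 3211 * 0.068 / 2 = 327.5 m/s

327.5 m/s


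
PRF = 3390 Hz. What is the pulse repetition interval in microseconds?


PRI = 1/3390 = 0.0002949853 s = 295.0 us

295.0 us


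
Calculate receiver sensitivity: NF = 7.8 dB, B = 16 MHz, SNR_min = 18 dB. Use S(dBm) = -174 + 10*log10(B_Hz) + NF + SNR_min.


10*log10(16000000.0) = 72.04
S = -174 + 72.04 + 7.8 + 18 = -76.2 dBm

-76.2 dBm


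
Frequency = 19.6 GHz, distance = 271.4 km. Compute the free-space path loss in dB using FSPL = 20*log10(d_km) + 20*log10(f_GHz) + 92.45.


20*log10(271.4) = 48.67
20*log10(19.6) = 25.85
FSPL = 167.0 dB

167.0 dB


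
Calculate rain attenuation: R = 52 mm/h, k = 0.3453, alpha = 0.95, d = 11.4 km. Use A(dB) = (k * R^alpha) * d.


gamma = 0.3453 * 52^0.95 = 14.736683 dB/km
A = 14.736683 * 11.4 = 168.0 dB

168.0 dB


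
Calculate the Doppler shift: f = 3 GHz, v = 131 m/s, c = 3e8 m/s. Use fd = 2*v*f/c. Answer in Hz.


fd = 2 * 131 * 3000000000.0 / 3e8 = 2620.0 Hz

2620.0 Hz


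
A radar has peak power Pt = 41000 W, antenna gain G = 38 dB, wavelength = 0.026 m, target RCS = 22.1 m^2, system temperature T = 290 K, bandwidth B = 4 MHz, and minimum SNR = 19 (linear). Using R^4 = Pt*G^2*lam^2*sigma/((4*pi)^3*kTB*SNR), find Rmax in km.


G_lin = 10^(38/10) = 6309.573445
R^4 = 41000 * 6309.573445^2 * 0.026^2 * 22.1 / ((4*pi)^3 * 1.38e-23 * 290 * 4000000.0 * 19)
R^4 = 4.0402e19 m^4
R_max = (4.0402e19)^(1/4) = 79726.1 m = 79.7 km

79.7 km


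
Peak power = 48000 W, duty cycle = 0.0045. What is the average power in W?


P_avg = 48000 * 0.0045 = 216.0 W

216.0 W


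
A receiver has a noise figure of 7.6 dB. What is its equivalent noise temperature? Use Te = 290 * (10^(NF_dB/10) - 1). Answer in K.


NF_lin = 10^(7.6/10) = 5.754399
Te = 290 * (5.754399 - 1) = 1378.8 K

1378.8 K


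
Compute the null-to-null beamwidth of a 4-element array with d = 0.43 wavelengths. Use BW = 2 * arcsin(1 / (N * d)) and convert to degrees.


1/(N*d) = 1/(4*0.43) = 0.581395
BW = 2*arcsin(0.581395) = 71.1 degrees

71.1 degrees


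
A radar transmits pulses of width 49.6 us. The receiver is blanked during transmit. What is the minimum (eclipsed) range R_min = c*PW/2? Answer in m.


R_min = 3e8 * 49.6e-6 / 2 = 7440.0 m

7440.0 m


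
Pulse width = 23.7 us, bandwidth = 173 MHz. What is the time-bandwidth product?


TBP = 23.7 * 173 = 4100.1

4100.1


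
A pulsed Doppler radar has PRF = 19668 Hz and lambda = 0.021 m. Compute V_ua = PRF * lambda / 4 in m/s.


V_ua = 19668 * 0.021 / 4 = 103.3 m/s

103.3 m/s


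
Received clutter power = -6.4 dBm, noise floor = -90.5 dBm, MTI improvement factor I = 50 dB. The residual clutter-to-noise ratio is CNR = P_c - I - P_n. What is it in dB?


CNR = -6.4 - 50 - (-90.5) = 34.1 dB

34.1 dB


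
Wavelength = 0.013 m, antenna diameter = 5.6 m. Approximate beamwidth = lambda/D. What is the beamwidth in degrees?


BW_rad = 0.013 / 5.6 = 0.002321
BW_deg = 0.13 degrees

0.13 degrees


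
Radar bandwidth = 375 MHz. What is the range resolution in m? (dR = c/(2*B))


dR = 3e8 / (2 * 375000000.0) = 0.4 m

0.4 m


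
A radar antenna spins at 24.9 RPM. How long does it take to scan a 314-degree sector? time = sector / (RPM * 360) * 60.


t = 314 / (24.9 * 360) * 60 = 2.1 s

2.1 s


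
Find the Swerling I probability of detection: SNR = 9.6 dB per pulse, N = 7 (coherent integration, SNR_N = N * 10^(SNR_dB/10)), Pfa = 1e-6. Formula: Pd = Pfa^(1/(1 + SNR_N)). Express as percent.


SNR_lin = 10^(9.6/10) = 9.12011
SNR_N = 7 * 9.12011 = 63.84077
1/(1 + SNR_N) = 1/64.84077 = 0.0154224
Pd = (1e-6)^0.0154224 = 0.8081
Pd = 80.8%

80.8%


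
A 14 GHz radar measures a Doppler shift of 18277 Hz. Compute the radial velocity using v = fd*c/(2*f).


v = 18277 * 3e8 / (2 * 14000000000.0) = 195.8 m/s

195.8 m/s


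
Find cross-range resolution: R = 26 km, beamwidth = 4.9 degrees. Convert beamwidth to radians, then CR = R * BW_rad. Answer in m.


BW_rad = 0.085521133
CR = 26000 * 0.085521133 = 2223.5 m

2223.5 m


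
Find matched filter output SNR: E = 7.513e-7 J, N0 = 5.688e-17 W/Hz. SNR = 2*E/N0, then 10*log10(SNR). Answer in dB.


SNR_lin = 2 * 7.513e-7 / 5.688e-17 = 2.642e10
SNR_dB = 10*log10(2.642e10) = 104.2 dB

104.2 dB


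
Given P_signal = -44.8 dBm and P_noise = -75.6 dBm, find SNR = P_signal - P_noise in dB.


SNR = -44.8 - (-75.6) = 30.8 dB

30.8 dB


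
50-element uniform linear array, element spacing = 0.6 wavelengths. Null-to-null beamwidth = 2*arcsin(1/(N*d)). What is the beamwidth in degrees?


1/(N*d) = 1/(50*0.6) = 0.033333
BW = 2*arcsin(0.033333) = 3.8 degrees

3.8 degrees


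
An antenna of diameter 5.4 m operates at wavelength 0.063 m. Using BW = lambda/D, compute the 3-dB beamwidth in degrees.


BW_rad = 0.063 / 5.4 = 0.011667
BW_deg = 0.67 degrees

0.67 degrees


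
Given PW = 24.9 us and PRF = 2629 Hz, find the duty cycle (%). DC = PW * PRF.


DC = 24.9e-6 * 2629 * 100 = 6.55%

6.55%


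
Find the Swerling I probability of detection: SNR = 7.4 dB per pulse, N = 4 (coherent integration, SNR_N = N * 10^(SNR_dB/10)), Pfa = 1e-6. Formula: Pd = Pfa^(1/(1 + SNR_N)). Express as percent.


SNR_lin = 10^(7.4/10) = 5.49541
SNR_N = 4 * 5.49541 = 21.98164
1/(1 + SNR_N) = 1/22.98164 = 0.043513
Pd = (1e-6)^0.043513 = 0.54818
Pd = 54.8%

54.8%


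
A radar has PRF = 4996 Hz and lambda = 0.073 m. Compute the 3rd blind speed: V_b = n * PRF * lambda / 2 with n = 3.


V_blind = 3 * 4996 * 0.073 / 2 = 547.1 m/s

547.1 m/s


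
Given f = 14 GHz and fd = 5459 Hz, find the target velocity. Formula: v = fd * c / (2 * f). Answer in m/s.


v = 5459 * 3e8 / (2 * 14000000000.0) = 58.5 m/s

58.5 m/s


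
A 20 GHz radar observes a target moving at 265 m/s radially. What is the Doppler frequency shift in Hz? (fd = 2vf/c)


fd = 2 * 265 * 20000000000.0 / 3e8 = 35333.3 Hz

35333.3 Hz


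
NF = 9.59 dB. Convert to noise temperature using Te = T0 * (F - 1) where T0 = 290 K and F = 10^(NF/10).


NF_lin = 10^(9.59/10) = 9.099133
Te = 290 * (9.099133 - 1) = 2348.7 K

2348.7 K


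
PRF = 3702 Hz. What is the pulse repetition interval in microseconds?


PRI = 1/3702 = 0.0002701243 s = 270.1 us

270.1 us


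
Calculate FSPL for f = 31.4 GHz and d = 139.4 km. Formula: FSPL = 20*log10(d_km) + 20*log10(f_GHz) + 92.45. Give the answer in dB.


20*log10(139.4) = 42.89
20*log10(31.4) = 29.94
FSPL = 165.3 dB

165.3 dB


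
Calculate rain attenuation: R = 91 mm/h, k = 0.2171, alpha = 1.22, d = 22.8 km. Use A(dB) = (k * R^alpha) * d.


gamma = 0.2171 * 91^1.22 = 53.295473 dB/km
A = 53.295473 * 22.8 = 1215.14 dB

1215.14 dB


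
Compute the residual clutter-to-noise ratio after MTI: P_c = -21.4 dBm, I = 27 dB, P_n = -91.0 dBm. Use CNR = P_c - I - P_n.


CNR = -21.4 - 27 - (-91.0) = 42.6 dB

42.6 dB


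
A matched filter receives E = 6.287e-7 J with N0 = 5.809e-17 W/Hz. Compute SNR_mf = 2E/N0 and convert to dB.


SNR_lin = 2 * 6.287e-7 / 5.809e-17 = 2.165e10
SNR_dB = 10*log10(2.165e10) = 103.4 dB

103.4 dB


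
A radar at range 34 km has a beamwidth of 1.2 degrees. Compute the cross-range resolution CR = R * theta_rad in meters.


BW_rad = 0.020943951
CR = 34000 * 0.020943951 = 712.1 m

712.1 m


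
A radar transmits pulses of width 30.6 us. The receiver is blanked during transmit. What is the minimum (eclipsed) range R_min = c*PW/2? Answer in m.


R_min = 3e8 * 30.6e-6 / 2 = 4590.0 m

4590.0 m


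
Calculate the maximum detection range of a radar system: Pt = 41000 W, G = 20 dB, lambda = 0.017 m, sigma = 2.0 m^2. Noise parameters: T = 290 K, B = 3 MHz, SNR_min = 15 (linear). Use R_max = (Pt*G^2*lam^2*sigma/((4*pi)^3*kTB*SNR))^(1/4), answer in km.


G_lin = 10^(20/10) = 100.0
R^4 = 41000 * 100.0^2 * 0.017^2 * 2.0 / ((4*pi)^3 * 1.38e-23 * 290 * 3000000.0 * 15)
R^4 = 6.63121e14 m^4
R_max = (6.63121e14)^(1/4) = 5074.6 m = 5.1 km

5.1 km


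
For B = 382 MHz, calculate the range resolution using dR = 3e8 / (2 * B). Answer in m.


dR = 3e8 / (2 * 382000000.0) = 0.39 m

0.39 m


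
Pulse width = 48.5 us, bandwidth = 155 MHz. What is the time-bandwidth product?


TBP = 48.5 * 155 = 7517.5

7517.5


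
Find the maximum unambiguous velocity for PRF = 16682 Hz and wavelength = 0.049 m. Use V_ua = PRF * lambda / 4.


V_ua = 16682 * 0.049 / 4 = 204.4 m/s

204.4 m/s


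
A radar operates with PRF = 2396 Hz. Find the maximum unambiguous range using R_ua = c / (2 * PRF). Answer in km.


R_ua = 3e8 / (2 * 2396) = 62604.3 m = 62.6 km

62.6 km


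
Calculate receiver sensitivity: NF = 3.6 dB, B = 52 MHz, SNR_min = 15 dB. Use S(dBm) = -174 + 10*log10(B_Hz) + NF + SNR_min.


10*log10(52000000.0) = 77.16
S = -174 + 77.16 + 3.6 + 15 = -78.2 dBm

-78.2 dBm


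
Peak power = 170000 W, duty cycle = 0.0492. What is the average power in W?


P_avg = 170000 * 0.0492 = 8364.0 W

8364.0 W


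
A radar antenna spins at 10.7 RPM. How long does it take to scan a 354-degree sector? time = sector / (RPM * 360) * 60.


t = 354 / (10.7 * 360) * 60 = 5.51 s

5.51 s


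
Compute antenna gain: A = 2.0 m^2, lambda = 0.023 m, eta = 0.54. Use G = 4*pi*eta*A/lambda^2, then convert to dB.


G_linear = 4*pi*0.54*2.0/0.023^2 = 25655.35
G_dB = 10*log10(25655.35) = 44.1 dB

44.1 dB


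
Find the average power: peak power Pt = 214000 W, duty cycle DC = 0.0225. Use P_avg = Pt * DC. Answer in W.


P_avg = 214000 * 0.0225 = 4815.0 W

4815.0 W


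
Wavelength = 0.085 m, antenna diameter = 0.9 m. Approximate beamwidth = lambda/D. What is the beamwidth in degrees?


BW_rad = 0.085 / 0.9 = 0.094444
BW_deg = 5.41 degrees

5.41 degrees


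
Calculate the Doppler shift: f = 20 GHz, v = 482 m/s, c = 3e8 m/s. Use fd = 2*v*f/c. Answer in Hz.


fd = 2 * 482 * 20000000000.0 / 3e8 = 64266.7 Hz

64266.7 Hz


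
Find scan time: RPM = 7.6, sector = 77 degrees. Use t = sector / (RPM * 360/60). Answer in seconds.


t = 77 / (7.6 * 360) * 60 = 1.69 s

1.69 s


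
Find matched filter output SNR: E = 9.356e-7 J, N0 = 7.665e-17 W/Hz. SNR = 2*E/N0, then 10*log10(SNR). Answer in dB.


SNR_lin = 2 * 9.356e-7 / 7.665e-17 = 2.441e10
SNR_dB = 10*log10(2.441e10) = 103.9 dB

103.9 dB


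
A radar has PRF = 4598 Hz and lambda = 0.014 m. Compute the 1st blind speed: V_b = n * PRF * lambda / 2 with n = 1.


V_blind = 1 * 4598 * 0.014 / 2 = 32.2 m/s

32.2 m/s


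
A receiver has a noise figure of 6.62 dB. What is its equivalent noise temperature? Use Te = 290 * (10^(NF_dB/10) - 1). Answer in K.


NF_lin = 10^(6.62/10) = 4.59198
Te = 290 * (4.59198 - 1) = 1041.7 K

1041.7 K


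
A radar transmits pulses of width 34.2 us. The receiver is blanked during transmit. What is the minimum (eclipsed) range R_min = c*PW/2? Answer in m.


R_min = 3e8 * 34.2e-6 / 2 = 5130.0 m

5130.0 m


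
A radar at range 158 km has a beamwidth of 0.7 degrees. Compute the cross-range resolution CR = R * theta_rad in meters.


BW_rad = 0.012217305
CR = 158000 * 0.012217305 = 1930.3 m

1930.3 m


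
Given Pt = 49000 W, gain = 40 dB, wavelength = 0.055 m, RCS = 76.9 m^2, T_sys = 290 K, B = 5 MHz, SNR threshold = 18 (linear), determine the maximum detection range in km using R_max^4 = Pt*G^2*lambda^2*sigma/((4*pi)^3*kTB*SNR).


G_lin = 10^(40/10) = 10000.0
R^4 = 49000 * 10000.0^2 * 0.055^2 * 76.9 / ((4*pi)^3 * 1.38e-23 * 290 * 5000000.0 * 18)
R^4 = 1.59477e21 m^4
R_max = (1.59477e21)^(1/4) = 199836.4 m = 199.8 km

199.8 km


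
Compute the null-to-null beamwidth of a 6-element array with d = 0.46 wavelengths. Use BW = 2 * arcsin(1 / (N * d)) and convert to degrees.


1/(N*d) = 1/(6*0.46) = 0.362319
BW = 2*arcsin(0.362319) = 42.5 degrees

42.5 degrees
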